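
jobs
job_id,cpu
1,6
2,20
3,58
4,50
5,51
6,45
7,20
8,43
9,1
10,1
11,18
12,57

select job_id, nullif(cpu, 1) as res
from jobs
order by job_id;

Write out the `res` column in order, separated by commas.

6, 20, 58, 50, 51, 45, 20, 43, NULL, NULL, 18, 57

job_id=1: cpu=6 vs 1: differ → 6
job_id=2: cpu=20 vs 1: differ → 20
job_id=3: cpu=58 vs 1: differ → 58
job_id=4: cpu=50 vs 1: differ → 50
job_id=5: cpu=51 vs 1: differ → 51
job_id=6: cpu=45 vs 1: differ → 45
job_id=7: cpu=20 vs 1: differ → 20
job_id=8: cpu=43 vs 1: differ → 43
job_id=9: cpu=1 vs 1: equal → NULL
job_id=10: cpu=1 vs 1: equal → NULL
job_id=11: cpu=18 vs 1: differ → 18
job_id=12: cpu=57 vs 1: differ → 57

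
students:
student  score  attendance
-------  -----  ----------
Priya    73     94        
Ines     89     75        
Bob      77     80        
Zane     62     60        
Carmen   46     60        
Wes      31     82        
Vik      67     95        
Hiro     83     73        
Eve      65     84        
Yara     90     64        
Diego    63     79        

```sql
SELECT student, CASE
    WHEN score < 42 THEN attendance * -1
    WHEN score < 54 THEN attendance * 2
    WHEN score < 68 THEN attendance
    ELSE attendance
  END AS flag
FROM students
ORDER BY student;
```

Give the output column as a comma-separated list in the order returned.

80, 120, 79, 84, 73, 75, 94, 95, -82, 64, 60

student=Bob: ELSE → 80
student=Carmen: score < 54 → 120
student=Diego: score < 68 → 79
student=Eve: score < 68 → 84
student=Hiro: ELSE → 73
student=Ines: ELSE → 75
student=Priya: ELSE → 94
student=Vik: score < 68 → 95
student=Wes: score < 42 → -82
student=Yara: ELSE → 64
student=Zane: score < 68 → 60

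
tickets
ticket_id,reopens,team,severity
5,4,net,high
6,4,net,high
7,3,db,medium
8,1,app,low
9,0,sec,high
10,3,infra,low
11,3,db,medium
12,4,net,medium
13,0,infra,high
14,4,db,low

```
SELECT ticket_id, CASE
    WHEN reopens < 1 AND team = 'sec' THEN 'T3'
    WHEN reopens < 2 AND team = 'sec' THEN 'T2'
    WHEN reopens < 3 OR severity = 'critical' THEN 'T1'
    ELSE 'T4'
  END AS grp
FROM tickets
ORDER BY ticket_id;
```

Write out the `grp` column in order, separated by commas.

ticket_id=5: ELSE → T4
ticket_id=6: ELSE → T4
ticket_id=7: ELSE → T4
ticket_id=8: reopens < 3 OR severity = 'critical' → T1
ticket_id=9: reopens < 1 AND team = 'sec' → T3
ticket_id=10: ELSE → T4
ticket_id=11: ELSE → T4
ticket_id=12: ELSE → T4
ticket_id=13: reopens < 3 OR severity = 'critical' → T1
ticket_id=14: ELSE → T4

T4, T4, T4, T1, T3, T4, T4, T4, T1, T4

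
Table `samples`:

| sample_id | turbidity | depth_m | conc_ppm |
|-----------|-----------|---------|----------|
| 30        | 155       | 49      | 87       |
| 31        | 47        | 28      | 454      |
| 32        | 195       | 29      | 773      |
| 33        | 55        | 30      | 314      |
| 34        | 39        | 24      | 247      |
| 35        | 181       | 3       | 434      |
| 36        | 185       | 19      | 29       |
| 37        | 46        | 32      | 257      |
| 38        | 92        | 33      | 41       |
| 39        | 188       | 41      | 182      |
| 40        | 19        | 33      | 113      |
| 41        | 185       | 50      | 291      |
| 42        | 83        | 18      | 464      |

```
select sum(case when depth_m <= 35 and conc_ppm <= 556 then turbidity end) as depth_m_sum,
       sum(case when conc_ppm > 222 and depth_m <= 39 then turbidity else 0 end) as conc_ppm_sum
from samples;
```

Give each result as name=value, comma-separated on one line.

depth_m_sum=747, conc_ppm_sum=646

[depth_m_sum: depth_m <= 35 and conc_ppm <= 556]
sample_id=30: ✗
sample_id=31: ✓ → 47
sample_id=32: ✗
sample_id=33: ✓ → 55
sample_id=34: ✓ → 39
sample_id=35: ✓ → 181
sample_id=36: ✓ → 185
sample_id=37: ✓ → 46
sample_id=38: ✓ → 92
sample_id=39: ✗
sample_id=40: ✓ → 19
sample_id=41: ✗
sample_id=42: ✓ → 83
depth_m_sum = 47 + 55 + 39 + 181 + 185 + 46 + 92 + 19 + 83 = 747
—
[conc_ppm_sum: conc_ppm > 222 and depth_m <= 39]
sample_id=30: ✗
sample_id=31: ✓ → 47
sample_id=32: ✓ → 195
sample_id=33: ✓ → 55
sample_id=34: ✓ → 39
sample_id=35: ✓ → 181
sample_id=36: ✗
sample_id=37: ✓ → 46
sample_id=38: ✗
sample_id=39: ✗
sample_id=40: ✗
sample_id=41: ✗
sample_id=42: ✓ → 83
conc_ppm_sum = 47 + 195 + 55 + 39 + 181 + 46 + 83 = 646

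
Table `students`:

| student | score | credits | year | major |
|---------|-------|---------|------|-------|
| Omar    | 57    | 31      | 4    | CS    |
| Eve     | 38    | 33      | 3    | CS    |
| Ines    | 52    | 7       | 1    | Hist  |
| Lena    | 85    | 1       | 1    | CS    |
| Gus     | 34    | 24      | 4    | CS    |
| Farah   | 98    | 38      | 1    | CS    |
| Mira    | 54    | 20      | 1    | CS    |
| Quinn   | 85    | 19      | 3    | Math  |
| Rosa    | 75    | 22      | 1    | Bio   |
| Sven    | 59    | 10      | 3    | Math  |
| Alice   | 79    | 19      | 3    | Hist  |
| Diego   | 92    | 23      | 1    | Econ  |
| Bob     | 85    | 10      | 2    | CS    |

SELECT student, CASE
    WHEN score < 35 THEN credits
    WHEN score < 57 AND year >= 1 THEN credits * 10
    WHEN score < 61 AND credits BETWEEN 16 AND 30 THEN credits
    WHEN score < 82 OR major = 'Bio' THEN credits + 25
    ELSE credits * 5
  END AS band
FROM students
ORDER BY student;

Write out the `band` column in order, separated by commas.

44, 50, 115, 330, 190, 24, 70, 5, 200, 56, 95, 47, 35

student=Alice: score < 82 OR major = 'Bio' → 44
student=Bob: ELSE → 50
student=Diego: ELSE → 115
student=Eve: score < 57 AND year >= 1 → 330
student=Farah: ELSE → 190
student=Gus: score < 35 → 24
student=Ines: score < 57 AND year >= 1 → 70
student=Lena: ELSE → 5
student=Mira: score < 57 AND year >= 1 → 200
student=Omar: score < 82 OR major = 'Bio' → 56
student=Quinn: ELSE → 95
student=Rosa: score < 82 OR major = 'Bio' → 47
student=Sven: score < 82 OR major = 'Bio' → 35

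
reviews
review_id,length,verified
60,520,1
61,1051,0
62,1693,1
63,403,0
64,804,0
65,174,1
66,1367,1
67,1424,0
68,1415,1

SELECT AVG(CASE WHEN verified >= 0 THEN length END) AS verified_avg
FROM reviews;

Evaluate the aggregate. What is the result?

983.4444444444

review_id=60: ✓ → 520
review_id=61: ✓ → 1051
review_id=62: ✓ → 1693
review_id=63: ✓ → 403
review_id=64: ✓ → 804
review_id=65: ✓ → 174
review_id=66: ✓ → 1367
review_id=67: ✓ → 1424
review_id=68: ✓ → 1415
verified_avg = (520 + 1051 + 1693 + 403 + 804 + 174 + 1367 + 1424 + 1415) / 9 = 983.4444444444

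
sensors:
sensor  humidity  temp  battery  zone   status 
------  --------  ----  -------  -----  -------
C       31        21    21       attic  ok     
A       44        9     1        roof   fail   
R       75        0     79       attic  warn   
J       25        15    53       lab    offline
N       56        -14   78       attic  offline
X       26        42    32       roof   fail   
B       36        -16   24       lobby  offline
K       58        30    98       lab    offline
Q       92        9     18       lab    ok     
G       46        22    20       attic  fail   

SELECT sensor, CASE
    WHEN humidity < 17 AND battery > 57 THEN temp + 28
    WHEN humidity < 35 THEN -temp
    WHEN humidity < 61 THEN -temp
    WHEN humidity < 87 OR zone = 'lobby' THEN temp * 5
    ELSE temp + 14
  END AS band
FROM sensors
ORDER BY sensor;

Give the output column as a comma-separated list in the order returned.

-9, 16, -21, -22, -15, -30, 14, 23, 0, -42

sensor=A: humidity < 61 → -9
sensor=B: humidity < 61 → 16
sensor=C: humidity < 35 → -21
sensor=G: humidity < 61 → -22
sensor=J: humidity < 35 → -15
sensor=K: humidity < 61 → -30
sensor=N: humidity < 61 → 14
sensor=Q: ELSE → 23
sensor=R: humidity < 87 OR zone = 'lobby' → 0
sensor=X: humidity < 35 → -42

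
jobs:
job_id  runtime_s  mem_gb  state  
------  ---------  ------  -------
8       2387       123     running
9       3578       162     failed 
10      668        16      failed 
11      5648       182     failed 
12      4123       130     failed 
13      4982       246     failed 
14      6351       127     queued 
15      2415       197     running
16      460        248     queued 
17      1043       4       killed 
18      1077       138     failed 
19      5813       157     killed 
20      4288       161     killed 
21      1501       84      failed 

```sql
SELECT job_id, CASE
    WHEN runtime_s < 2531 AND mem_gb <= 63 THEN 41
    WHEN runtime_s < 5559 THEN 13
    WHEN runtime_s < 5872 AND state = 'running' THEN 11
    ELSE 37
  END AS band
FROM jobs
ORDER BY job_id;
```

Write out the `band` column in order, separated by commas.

job_id=8: runtime_s < 5559 → 13
job_id=9: runtime_s < 5559 → 13
job_id=10: runtime_s < 2531 AND mem_gb <= 63 → 41
job_id=11: ELSE → 37
job_id=12: runtime_s < 5559 → 13
job_id=13: runtime_s < 5559 → 13
job_id=14: ELSE → 37
job_id=15: runtime_s < 5559 → 13
job_id=16: runtime_s < 5559 → 13
job_id=17: runtime_s < 2531 AND mem_gb <= 63 → 41
job_id=18: runtime_s < 5559 → 13
job_id=19: ELSE → 37
job_id=20: runtime_s < 5559 → 13
job_id=21: runtime_s < 5559 → 13

13, 13, 41, 37, 13, 13, 37, 13, 13, 41, 13, 37, 13, 13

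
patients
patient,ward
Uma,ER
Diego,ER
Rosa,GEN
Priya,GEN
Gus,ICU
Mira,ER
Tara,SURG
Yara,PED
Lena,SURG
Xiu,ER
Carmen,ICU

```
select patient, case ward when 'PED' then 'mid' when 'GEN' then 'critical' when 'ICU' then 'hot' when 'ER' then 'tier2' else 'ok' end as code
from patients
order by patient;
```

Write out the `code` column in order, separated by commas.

patient=Carmen: ward='ICU' → hot
patient=Diego: ward='ER' → tier2
patient=Gus: ward='ICU' → hot
patient=Lena: ELSE → ok
patient=Mira: ward='ER' → tier2
patient=Priya: ward='GEN' → critical
patient=Rosa: ward='GEN' → critical
patient=Tara: ELSE → ok
patient=Uma: ward='ER' → tier2
patient=Xiu: ward='ER' → tier2
patient=Yara: ward='PED' → mid

hot, tier2, hot, ok, tier2, critical, critical, ok, tier2, tier2, mid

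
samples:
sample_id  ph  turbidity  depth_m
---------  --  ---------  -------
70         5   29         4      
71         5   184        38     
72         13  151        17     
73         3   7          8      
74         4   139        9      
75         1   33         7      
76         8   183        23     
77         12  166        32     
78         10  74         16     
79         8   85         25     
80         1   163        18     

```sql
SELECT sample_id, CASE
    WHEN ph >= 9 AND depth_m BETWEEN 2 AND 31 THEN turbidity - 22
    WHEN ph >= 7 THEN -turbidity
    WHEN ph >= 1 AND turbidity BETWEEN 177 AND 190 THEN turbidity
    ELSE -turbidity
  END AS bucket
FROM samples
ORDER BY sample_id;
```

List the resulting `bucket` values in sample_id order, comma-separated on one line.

-29, 184, 129, -7, -139, -33, -183, -166, 52, -85, -163

sample_id=70: ELSE → -29
sample_id=71: ph >= 1 AND turbidity BETWEEN 177 AND 190 → 184
sample_id=72: ph >= 9 AND depth_m BETWEEN 2 AND 31 → 129
sample_id=73: ELSE → -7
sample_id=74: ELSE → -139
sample_id=75: ELSE → -33
sample_id=76: ph >= 7 → -183
sample_id=77: ph >= 7 → -166
sample_id=78: ph >= 9 AND depth_m BETWEEN 2 AND 31 → 52
sample_id=79: ph >= 7 → -85
sample_id=80: ELSE → -163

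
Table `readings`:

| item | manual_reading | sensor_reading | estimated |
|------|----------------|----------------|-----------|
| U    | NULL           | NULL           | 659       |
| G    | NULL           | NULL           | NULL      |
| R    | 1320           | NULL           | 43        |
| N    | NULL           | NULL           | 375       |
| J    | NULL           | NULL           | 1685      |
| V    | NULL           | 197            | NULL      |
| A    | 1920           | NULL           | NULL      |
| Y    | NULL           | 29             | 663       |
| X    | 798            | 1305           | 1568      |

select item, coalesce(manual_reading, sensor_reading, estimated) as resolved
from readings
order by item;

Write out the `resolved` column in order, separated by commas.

1920, NULL, 1685, 375, 1320, 659, 197, 798, 29

item=A: manual_reading=1920 → 1920
item=G: manual_reading=NULL, sensor_reading=NULL, estimated=NULL (all NULL) → NULL
item=J: manual_reading=NULL, sensor_reading=NULL, estimated=1685 → 1685
item=N: manual_reading=NULL, sensor_reading=NULL, estimated=375 → 375
item=R: manual_reading=1320 → 1320
item=U: manual_reading=NULL, sensor_reading=NULL, estimated=659 → 659
item=V: manual_reading=NULL, sensor_reading=197 → 197
item=X: manual_reading=798 → 798
item=Y: manual_reading=NULL, sensor_reading=29 → 29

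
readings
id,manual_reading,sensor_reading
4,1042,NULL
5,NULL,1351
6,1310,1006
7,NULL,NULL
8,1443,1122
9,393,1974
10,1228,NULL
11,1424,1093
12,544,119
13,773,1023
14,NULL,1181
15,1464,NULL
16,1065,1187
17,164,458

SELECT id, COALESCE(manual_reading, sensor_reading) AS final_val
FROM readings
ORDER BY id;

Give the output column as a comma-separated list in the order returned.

id=4: manual_reading=1042 → 1042
id=5: manual_reading=NULL, sensor_reading=1351 → 1351
id=6: manual_reading=1310 → 1310
id=7: manual_reading=NULL, sensor_reading=NULL (all NULL) → NULL
id=8: manual_reading=1443 → 1443
id=9: manual_reading=393 → 393
id=10: manual_reading=1228 → 1228
id=11: manual_reading=1424 → 1424
id=12: manual_reading=544 → 544
id=13: manual_reading=773 → 773
id=14: manual_reading=NULL, sensor_reading=1181 → 1181
id=15: manual_reading=1464 → 1464
id=16: manual_reading=1065 → 1065
id=17: manual_reading=164 → 164

1042, 1351, 1310, NULL, 1443, 393, 1228, 1424, 544, 773, 1181, 1464, 1065, 164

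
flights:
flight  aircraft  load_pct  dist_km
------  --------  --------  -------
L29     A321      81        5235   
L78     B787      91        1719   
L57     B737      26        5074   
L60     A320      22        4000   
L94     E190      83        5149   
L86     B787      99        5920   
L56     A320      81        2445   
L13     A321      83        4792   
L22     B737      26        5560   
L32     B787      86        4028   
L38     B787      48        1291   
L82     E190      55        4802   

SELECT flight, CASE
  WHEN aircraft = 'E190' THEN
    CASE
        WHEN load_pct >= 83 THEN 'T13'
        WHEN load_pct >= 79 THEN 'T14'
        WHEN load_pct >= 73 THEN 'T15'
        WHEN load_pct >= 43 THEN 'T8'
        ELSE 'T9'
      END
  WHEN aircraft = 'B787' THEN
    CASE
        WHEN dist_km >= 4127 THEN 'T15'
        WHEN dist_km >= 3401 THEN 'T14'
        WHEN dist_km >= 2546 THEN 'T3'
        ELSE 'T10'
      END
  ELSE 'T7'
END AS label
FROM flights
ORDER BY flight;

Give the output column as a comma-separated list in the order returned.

flight=L13: aircraft='A321' → outer ELSE → T7
flight=L22: aircraft='B737' → outer ELSE → T7
flight=L29: aircraft='A321' → outer ELSE → T7
flight=L32: aircraft='B787' → inner[dist_km >= 3401] → T14
flight=L38: aircraft='B787' → inner[ELSE] → T10
flight=L56: aircraft='A320' → outer ELSE → T7
flight=L57: aircraft='B737' → outer ELSE → T7
flight=L60: aircraft='A320' → outer ELSE → T7
flight=L78: aircraft='B787' → inner[ELSE] → T10
flight=L82: aircraft='E190' → inner[load_pct >= 43] → T8
flight=L86: aircraft='B787' → inner[dist_km >= 4127] → T15
flight=L94: aircraft='E190' → inner[load_pct >= 83] → T13

T7, T7, T7, T14, T10, T7, T7, T7, T10, T8, T15, T13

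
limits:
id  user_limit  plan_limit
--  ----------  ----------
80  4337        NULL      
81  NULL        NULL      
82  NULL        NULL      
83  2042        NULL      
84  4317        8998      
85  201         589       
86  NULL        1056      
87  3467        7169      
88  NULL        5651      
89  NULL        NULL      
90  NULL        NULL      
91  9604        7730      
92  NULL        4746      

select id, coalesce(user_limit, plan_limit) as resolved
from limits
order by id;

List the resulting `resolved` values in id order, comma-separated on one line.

4337, NULL, NULL, 2042, 4317, 201, 1056, 3467, 5651, NULL, NULL, 9604, 4746

id=80: user_limit=4337 → 4337
id=81: user_limit=NULL, plan_limit=NULL (all NULL) → NULL
id=82: user_limit=NULL, plan_limit=NULL (all NULL) → NULL
id=83: user_limit=2042 → 2042
id=84: user_limit=4317 → 4317
id=85: user_limit=201 → 201
id=86: user_limit=NULL, plan_limit=1056 → 1056
id=87: user_limit=3467 → 3467
id=88: user_limit=NULL, plan_limit=5651 → 5651
id=89: user_limit=NULL, plan_limit=NULL (all NULL) → NULL
id=90: user_limit=NULL, plan_limit=NULL (all NULL) → NULL
id=91: user_limit=9604 → 9604
id=92: user_limit=NULL, plan_limit=4746 → 4746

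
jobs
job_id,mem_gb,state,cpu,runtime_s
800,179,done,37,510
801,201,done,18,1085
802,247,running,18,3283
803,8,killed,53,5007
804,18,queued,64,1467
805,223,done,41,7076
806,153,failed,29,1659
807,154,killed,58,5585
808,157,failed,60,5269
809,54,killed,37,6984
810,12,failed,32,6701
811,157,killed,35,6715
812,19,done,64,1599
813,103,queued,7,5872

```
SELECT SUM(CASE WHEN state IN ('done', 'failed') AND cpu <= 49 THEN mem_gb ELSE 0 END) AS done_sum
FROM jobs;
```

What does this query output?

768

job_id=800: ✓ → 179
job_id=801: ✓ → 201
job_id=802: ✗
job_id=803: ✗
job_id=804: ✗
job_id=805: ✓ → 223
job_id=806: ✓ → 153
job_id=807: ✗
job_id=808: ✗
job_id=809: ✗
job_id=810: ✓ → 12
job_id=811: ✗
job_id=812: ✗
job_id=813: ✗
done_sum = 179 + 201 + 223 + 153 + 12 = 768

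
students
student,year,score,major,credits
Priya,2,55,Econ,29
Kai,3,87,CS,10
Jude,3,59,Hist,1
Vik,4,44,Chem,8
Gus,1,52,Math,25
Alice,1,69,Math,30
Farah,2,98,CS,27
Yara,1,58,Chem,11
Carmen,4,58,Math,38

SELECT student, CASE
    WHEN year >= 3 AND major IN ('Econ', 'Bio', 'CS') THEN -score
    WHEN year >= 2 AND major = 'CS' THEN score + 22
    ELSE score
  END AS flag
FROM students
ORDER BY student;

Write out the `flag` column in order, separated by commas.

69, 58, 120, 52, 59, -87, 55, 44, 58

student=Alice: ELSE → 69
student=Carmen: ELSE → 58
student=Farah: year >= 2 AND major = 'CS' → 120
student=Gus: ELSE → 52
student=Jude: ELSE → 59
student=Kai: year >= 3 AND major IN ('Econ', 'Bio', 'CS') → -87
student=Priya: ELSE → 55
student=Vik: ELSE → 44
student=Yara: ELSE → 58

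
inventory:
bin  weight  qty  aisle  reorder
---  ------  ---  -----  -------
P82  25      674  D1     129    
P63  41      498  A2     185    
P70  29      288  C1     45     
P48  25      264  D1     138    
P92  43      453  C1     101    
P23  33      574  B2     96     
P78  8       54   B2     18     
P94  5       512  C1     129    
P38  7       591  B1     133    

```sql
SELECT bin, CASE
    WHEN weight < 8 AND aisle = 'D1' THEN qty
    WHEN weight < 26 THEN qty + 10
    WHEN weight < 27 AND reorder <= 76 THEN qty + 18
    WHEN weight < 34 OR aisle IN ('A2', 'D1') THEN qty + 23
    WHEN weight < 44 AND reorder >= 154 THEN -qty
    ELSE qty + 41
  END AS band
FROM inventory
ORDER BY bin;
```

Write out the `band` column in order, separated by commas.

597, 601, 274, 521, 311, 64, 684, 494, 522

bin=P23: weight < 34 OR aisle IN ('A2', 'D1') → 597
bin=P38: weight < 26 → 601
bin=P48: weight < 26 → 274
bin=P63: weight < 34 OR aisle IN ('A2', 'D1') → 521
bin=P70: weight < 34 OR aisle IN ('A2', 'D1') → 311
bin=P78: weight < 26 → 64
bin=P82: weight < 26 → 684
bin=P92: ELSE → 494
bin=P94: weight < 26 → 522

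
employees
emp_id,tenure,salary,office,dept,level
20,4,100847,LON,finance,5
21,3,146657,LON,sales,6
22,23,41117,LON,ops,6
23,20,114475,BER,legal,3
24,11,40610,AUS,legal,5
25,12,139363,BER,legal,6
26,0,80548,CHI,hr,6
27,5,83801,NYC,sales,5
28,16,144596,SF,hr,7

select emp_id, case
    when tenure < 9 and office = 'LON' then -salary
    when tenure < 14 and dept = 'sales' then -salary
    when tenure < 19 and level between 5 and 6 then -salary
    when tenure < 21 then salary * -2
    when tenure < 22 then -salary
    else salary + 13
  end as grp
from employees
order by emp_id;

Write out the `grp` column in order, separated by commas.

-100847, -146657, 41130, -228950, -40610, -139363, -80548, -83801, -289192

emp_id=20: tenure < 9 and office = 'LON' → -100847
emp_id=21: tenure < 9 and office = 'LON' → -146657
emp_id=22: ELSE → 41130
emp_id=23: tenure < 21 → -228950
emp_id=24: tenure < 19 and level between 5 and 6 → -40610
emp_id=25: tenure < 19 and level between 5 and 6 → -139363
emp_id=26: tenure < 19 and level between 5 and 6 → -80548
emp_id=27: tenure < 14 and dept = 'sales' → -83801
emp_id=28: tenure < 21 → -289192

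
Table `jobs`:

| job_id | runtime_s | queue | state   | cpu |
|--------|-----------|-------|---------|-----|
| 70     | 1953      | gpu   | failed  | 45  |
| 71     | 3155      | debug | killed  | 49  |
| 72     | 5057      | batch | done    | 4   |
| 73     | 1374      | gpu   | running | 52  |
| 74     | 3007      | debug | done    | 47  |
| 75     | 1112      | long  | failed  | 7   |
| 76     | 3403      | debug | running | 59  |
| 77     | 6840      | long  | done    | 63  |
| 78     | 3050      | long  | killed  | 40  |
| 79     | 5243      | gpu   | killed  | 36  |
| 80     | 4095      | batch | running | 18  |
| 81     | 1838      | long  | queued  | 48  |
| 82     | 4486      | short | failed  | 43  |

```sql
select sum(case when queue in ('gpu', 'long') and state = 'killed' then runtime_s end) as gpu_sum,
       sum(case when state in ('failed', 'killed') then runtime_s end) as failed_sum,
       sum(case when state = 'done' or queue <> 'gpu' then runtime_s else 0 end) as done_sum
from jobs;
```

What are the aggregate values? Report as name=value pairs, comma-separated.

gpu_sum=8293, failed_sum=18999, done_sum=36043

[gpu_sum: queue in ('gpu', 'long') and state = 'killed']
job_id=70: ✗
job_id=71: ✗
job_id=72: ✗
job_id=73: ✗
job_id=74: ✗
job_id=75: ✗
job_id=76: ✗
job_id=77: ✗
job_id=78: ✓ → 3050
job_id=79: ✓ → 5243
job_id=80: ✗
job_id=81: ✗
job_id=82: ✗
gpu_sum = 3050 + 5243 = 8293
—
[failed_sum: state in ('failed', 'killed')]
job_id=70: ✓ → 1953
job_id=71: ✓ → 3155
job_id=72: ✗
job_id=73: ✗
job_id=74: ✗
job_id=75: ✓ → 1112
job_id=76: ✗
job_id=77: ✗
job_id=78: ✓ → 3050
job_id=79: ✓ → 5243
job_id=80: ✗
job_id=81: ✗
job_id=82: ✓ → 4486
failed_sum = 1953 + 3155 + 1112 + 3050 + 5243 + 4486 = 18999
—
[done_sum: state = 'done' or queue <> 'gpu']
job_id=70: ✗
job_id=71: ✓ → 3155
job_id=72: ✓ → 5057
job_id=73: ✗
job_id=74: ✓ → 3007
job_id=75: ✓ → 1112
job_id=76: ✓ → 3403
job_id=77: ✓ → 6840
job_id=78: ✓ → 3050
job_id=79: ✗
job_id=80: ✓ → 4095
job_id=81: ✓ → 1838
job_id=82: ✓ → 4486
done_sum = 3155 + 5057 + 3007 + 1112 + 3403 + 6840 + 3050 + 4095 + 1838 + 4486 = 36043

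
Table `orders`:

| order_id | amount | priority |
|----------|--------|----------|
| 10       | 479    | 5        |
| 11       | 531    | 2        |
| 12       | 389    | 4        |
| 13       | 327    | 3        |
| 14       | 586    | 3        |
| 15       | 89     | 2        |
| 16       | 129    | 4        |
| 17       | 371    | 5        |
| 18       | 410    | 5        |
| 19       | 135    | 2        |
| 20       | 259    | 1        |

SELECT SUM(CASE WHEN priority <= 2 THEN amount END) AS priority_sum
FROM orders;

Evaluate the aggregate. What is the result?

1014

order_id=10: ✗
order_id=11: ✓ → 531
order_id=12: ✗
order_id=13: ✗
order_id=14: ✗
order_id=15: ✓ → 89
order_id=16: ✗
order_id=17: ✗
order_id=18: ✗
order_id=19: ✓ → 135
order_id=20: ✓ → 259
priority_sum = 531 + 89 + 135 + 259 = 1014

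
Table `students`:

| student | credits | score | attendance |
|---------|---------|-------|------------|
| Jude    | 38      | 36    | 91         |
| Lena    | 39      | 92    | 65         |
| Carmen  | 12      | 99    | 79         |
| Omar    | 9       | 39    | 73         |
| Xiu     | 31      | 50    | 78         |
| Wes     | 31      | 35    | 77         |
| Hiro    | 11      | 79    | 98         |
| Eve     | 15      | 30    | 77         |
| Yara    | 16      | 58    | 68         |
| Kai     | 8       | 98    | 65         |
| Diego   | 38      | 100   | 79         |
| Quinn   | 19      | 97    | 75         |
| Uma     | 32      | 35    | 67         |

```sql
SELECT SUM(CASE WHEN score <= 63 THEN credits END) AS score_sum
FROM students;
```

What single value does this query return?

student=Jude: ✓ → 38
student=Lena: ✗
student=Carmen: ✗
student=Omar: ✓ → 9
student=Xiu: ✓ → 31
student=Wes: ✓ → 31
student=Hiro: ✗
student=Eve: ✓ → 15
student=Yara: ✓ → 16
student=Kai: ✗
student=Diego: ✗
student=Quinn: ✗
student=Uma: ✓ → 32
score_sum = 38 + 9 + 31 + 31 + 15 + 16 + 32 = 172

172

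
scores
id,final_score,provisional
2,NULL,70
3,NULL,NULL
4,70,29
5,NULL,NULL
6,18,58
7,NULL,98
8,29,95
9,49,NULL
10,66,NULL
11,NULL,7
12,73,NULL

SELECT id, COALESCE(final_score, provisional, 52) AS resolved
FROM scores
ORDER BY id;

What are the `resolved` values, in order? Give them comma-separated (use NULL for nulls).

id=2: final_score=NULL, provisional=70 → 70
id=3: final_score=NULL, provisional=NULL, → literal 52 → 52
id=4: final_score=70 → 70
id=5: final_score=NULL, provisional=NULL, → literal 52 → 52
id=6: final_score=18 → 18
id=7: final_score=NULL, provisional=98 → 98
id=8: final_score=29 → 29
id=9: final_score=49 → 49
id=10: final_score=66 → 66
id=11: final_score=NULL, provisional=7 → 7
id=12: final_score=73 → 73

70, 52, 70, 52, 18, 98, 29, 49, 66, 7, 73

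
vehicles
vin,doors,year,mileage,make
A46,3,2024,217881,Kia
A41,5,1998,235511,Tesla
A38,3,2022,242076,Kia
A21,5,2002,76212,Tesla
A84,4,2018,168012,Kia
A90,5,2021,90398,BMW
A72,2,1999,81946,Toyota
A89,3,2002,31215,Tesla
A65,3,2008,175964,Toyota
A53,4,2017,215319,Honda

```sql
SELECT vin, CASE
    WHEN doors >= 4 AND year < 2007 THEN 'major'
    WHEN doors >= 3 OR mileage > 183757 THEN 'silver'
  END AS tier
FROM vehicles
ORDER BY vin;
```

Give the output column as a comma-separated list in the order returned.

vin=A21: doors >= 4 AND year < 2007 → major
vin=A38: doors >= 3 OR mileage > 183757 → silver
vin=A41: doors >= 4 AND year < 2007 → major
vin=A46: doors >= 3 OR mileage > 183757 → silver
vin=A53: doors >= 3 OR mileage > 183757 → silver
vin=A65: doors >= 3 OR mileage > 183757 → silver
vin=A72: (no match → NULL) → NULL
vin=A84: doors >= 3 OR mileage > 183757 → silver
vin=A89: doors >= 3 OR mileage > 183757 → silver
vin=A90: doors >= 3 OR mileage > 183757 → silver

major, silver, major, silver, silver, silver, NULL, silver, silver, silver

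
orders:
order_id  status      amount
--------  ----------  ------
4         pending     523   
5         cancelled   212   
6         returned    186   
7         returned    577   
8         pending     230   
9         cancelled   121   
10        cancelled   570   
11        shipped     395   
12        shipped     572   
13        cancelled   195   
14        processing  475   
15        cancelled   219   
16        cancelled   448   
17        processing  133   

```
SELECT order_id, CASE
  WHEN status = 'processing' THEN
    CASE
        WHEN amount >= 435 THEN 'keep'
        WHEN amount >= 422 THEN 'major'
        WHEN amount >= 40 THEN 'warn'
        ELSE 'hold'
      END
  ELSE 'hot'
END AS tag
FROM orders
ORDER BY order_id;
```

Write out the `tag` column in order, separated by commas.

hot, hot, hot, hot, hot, hot, hot, hot, hot, hot, keep, hot, hot, warn

order_id=4: status='pending' → outer ELSE → hot
order_id=5: status='cancelled' → outer ELSE → hot
order_id=6: status='returned' → outer ELSE → hot
order_id=7: status='returned' → outer ELSE → hot
order_id=8: status='pending' → outer ELSE → hot
order_id=9: status='cancelled' → outer ELSE → hot
order_id=10: status='cancelled' → outer ELSE → hot
order_id=11: status='shipped' → outer ELSE → hot
order_id=12: status='shipped' → outer ELSE → hot
order_id=13: status='cancelled' → outer ELSE → hot
order_id=14: status='processing' → inner[amount >= 435] → keep
order_id=15: status='cancelled' → outer ELSE → hot
order_id=16: status='cancelled' → outer ELSE → hot
order_id=17: status='processing' → inner[amount >= 40] → warn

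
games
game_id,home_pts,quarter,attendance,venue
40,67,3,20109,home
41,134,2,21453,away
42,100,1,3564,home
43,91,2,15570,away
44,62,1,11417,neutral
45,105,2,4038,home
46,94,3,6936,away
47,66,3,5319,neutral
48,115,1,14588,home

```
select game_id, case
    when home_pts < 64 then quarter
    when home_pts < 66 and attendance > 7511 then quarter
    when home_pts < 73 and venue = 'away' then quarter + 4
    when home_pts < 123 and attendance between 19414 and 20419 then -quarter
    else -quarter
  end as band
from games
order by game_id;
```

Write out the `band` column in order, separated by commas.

game_id=40: home_pts < 123 and attendance between 19414 and 20419 → -3
game_id=41: ELSE → -2
game_id=42: ELSE → -1
game_id=43: ELSE → -2
game_id=44: home_pts < 64 → 1
game_id=45: ELSE → -2
game_id=46: ELSE → -3
game_id=47: ELSE → -3
game_id=48: ELSE → -1

-3, -2, -1, -2, 1, -2, -3, -3, -1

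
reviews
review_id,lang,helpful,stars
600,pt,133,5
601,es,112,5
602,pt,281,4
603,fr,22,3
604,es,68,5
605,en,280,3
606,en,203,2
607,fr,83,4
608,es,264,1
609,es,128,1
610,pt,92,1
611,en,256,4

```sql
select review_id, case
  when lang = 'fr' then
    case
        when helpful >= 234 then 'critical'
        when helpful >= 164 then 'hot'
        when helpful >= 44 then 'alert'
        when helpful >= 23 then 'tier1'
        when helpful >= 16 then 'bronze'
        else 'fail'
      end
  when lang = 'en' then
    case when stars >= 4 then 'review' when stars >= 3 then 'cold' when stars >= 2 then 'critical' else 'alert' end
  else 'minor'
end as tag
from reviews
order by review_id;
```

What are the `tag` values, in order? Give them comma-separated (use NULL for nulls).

review_id=600: lang='pt' → outer ELSE → minor
review_id=601: lang='es' → outer ELSE → minor
review_id=602: lang='pt' → outer ELSE → minor
review_id=603: lang='fr' → inner[helpful >= 16] → bronze
review_id=604: lang='es' → outer ELSE → minor
review_id=605: lang='en' → inner[stars >= 3] → cold
review_id=606: lang='en' → inner[stars >= 2] → critical
review_id=607: lang='fr' → inner[helpful >= 44] → alert
review_id=608: lang='es' → outer ELSE → minor
review_id=609: lang='es' → outer ELSE → minor
review_id=610: lang='pt' → outer ELSE → minor
review_id=611: lang='en' → inner[stars >= 4] → review

minor, minor, minor, bronze, minor, cold, critical, alert, minor, minor, minor, review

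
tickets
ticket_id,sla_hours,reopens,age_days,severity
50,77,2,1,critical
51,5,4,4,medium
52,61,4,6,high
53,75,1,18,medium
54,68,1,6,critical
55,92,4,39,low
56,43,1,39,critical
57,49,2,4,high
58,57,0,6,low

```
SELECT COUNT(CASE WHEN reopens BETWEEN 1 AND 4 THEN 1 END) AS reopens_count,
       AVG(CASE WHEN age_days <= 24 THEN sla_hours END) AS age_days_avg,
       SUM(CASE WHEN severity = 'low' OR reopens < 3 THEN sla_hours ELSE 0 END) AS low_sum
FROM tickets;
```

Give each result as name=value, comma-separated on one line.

[reopens_count: reopens BETWEEN 1 AND 4]
ticket_id=50: ✓ → 1
ticket_id=51: ✓ → 1
ticket_id=52: ✓ → 1
ticket_id=53: ✓ → 1
ticket_id=54: ✓ → 1
ticket_id=55: ✓ → 1
ticket_id=56: ✓ → 1
ticket_id=57: ✓ → 1
ticket_id=58: ✗
reopens_count = COUNT(1, 1, 1, 1, 1, 1, 1, 1) = 8
—
[age_days_avg: age_days <= 24]
ticket_id=50: ✓ → 77
ticket_id=51: ✓ → 5
ticket_id=52: ✓ → 61
ticket_id=53: ✓ → 75
ticket_id=54: ✓ → 68
ticket_id=55: ✗
ticket_id=56: ✗
ticket_id=57: ✓ → 49
ticket_id=58: ✓ → 57
age_days_avg = (77 + 5 + 61 + 75 + 68 + 49 + 57) / 7 = 56
—
[low_sum: severity = 'low' OR reopens < 3]
ticket_id=50: ✓ → 77
ticket_id=51: ✗
ticket_id=52: ✗
ticket_id=53: ✓ → 75
ticket_id=54: ✓ → 68
ticket_id=55: ✓ → 92
ticket_id=56: ✓ → 43
ticket_id=57: ✓ → 49
ticket_id=58: ✓ → 57
low_sum = 77 + 75 + 68 + 92 + 43 + 49 + 57 = 461

reopens_count=8, age_days_avg=56, low_sum=461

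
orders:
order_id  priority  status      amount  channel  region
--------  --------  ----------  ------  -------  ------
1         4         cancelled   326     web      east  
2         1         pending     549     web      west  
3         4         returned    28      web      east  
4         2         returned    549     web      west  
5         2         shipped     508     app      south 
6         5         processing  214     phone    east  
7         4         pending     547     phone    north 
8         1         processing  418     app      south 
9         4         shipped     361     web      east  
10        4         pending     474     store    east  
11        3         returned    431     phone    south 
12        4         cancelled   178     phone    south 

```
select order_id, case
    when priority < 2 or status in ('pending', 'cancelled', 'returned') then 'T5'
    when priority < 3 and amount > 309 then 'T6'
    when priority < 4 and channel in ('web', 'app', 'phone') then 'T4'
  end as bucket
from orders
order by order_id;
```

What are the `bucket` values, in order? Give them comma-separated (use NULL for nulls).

order_id=1: priority < 2 or status in ('pending', 'cancelled', 'returned') → T5
order_id=2: priority < 2 or status in ('pending', 'cancelled', 'returned') → T5
order_id=3: priority < 2 or status in ('pending', 'cancelled', 'returned') → T5
order_id=4: priority < 2 or status in ('pending', 'cancelled', 'returned') → T5
order_id=5: priority < 3 and amount > 309 → T6
order_id=6: (no match → NULL) → NULL
order_id=7: priority < 2 or status in ('pending', 'cancelled', 'returned') → T5
order_id=8: priority < 2 or status in ('pending', 'cancelled', 'returned') → T5
order_id=9: (no match → NULL) → NULL
order_id=10: priority < 2 or status in ('pending', 'cancelled', 'returned') → T5
order_id=11: priority < 2 or status in ('pending', 'cancelled', 'returned') → T5
order_id=12: priority < 2 or status in ('pending', 'cancelled', 'returned') → T5

T5, T5, T5, T5, T6, NULL, T5, T5, NULL, T5, T5, T5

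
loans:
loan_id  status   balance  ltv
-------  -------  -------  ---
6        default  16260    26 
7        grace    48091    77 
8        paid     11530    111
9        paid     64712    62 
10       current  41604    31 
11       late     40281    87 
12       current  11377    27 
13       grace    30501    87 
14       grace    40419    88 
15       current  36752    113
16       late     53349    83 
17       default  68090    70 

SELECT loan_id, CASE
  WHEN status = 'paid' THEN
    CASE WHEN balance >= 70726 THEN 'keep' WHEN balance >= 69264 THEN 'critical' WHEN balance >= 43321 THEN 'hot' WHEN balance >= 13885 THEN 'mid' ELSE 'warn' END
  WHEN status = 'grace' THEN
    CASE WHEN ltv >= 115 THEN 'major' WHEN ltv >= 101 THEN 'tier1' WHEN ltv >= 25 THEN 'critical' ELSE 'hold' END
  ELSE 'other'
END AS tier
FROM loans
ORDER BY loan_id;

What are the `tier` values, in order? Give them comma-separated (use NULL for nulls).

other, critical, warn, hot, other, other, other, critical, critical, other, other, other

loan_id=6: status='default' → outer ELSE → other
loan_id=7: status='grace' → inner[ltv >= 25] → critical
loan_id=8: status='paid' → inner[ELSE] → warn
loan_id=9: status='paid' → inner[balance >= 43321] → hot
loan_id=10: status='current' → outer ELSE → other
loan_id=11: status='late' → outer ELSE → other
loan_id=12: status='current' → outer ELSE → other
loan_id=13: status='grace' → inner[ltv >= 25] → critical
loan_id=14: status='grace' → inner[ltv >= 25] → critical
loan_id=15: status='current' → outer ELSE → other
loan_id=16: status='late' → outer ELSE → other
loan_id=17: status='default' → outer ELSE → other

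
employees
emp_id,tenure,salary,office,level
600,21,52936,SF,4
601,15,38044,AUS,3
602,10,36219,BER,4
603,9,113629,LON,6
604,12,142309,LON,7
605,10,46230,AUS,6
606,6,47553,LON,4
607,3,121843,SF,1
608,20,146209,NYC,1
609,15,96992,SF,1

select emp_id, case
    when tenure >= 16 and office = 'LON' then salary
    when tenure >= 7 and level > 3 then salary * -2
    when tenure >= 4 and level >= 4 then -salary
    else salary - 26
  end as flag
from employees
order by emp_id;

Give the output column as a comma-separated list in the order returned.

-105872, 38018, -72438, -227258, -284618, -92460, -47553, 121817, 146183, 96966

emp_id=600: tenure >= 7 and level > 3 → -105872
emp_id=601: ELSE → 38018
emp_id=602: tenure >= 7 and level > 3 → -72438
emp_id=603: tenure >= 7 and level > 3 → -227258
emp_id=604: tenure >= 7 and level > 3 → -284618
emp_id=605: tenure >= 7 and level > 3 → -92460
emp_id=606: tenure >= 4 and level >= 4 → -47553
emp_id=607: ELSE → 121817
emp_id=608: ELSE → 146183
emp_id=609: ELSE → 96966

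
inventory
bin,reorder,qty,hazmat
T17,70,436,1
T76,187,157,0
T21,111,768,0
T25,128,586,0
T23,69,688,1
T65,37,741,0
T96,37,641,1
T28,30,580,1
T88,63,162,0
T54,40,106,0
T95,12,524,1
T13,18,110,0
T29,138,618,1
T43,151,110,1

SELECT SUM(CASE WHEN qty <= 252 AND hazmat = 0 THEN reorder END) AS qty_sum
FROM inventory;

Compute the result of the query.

bin=T17: ✗
bin=T76: ✓ → 187
bin=T21: ✗
bin=T25: ✗
bin=T23: ✗
bin=T65: ✗
bin=T96: ✗
bin=T28: ✗
bin=T88: ✓ → 63
bin=T54: ✓ → 40
bin=T95: ✗
bin=T13: ✓ → 18
bin=T29: ✗
bin=T43: ✗
qty_sum = 187 + 63 + 40 + 18 = 308

308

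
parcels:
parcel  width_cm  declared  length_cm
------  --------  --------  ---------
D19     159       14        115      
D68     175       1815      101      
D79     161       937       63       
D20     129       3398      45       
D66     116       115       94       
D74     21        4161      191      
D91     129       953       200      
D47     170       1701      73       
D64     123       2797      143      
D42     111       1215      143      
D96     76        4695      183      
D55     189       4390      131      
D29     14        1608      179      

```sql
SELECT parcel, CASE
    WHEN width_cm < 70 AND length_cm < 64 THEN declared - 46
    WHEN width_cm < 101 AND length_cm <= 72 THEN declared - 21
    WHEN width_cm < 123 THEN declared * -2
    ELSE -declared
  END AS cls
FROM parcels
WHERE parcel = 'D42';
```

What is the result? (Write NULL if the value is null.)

-2430

parcel = D42: width_cm=111, declared=1215, length_cm=143.
width_cm < 70 AND length_cm < 64 → false
width_cm < 101 AND length_cm <= 72 → false
width_cm < 123 → true → -2430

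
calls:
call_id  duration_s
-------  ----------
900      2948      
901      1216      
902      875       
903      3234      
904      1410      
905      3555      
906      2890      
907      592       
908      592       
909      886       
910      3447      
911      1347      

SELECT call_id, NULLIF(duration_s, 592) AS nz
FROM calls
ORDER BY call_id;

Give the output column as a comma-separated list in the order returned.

2948, 1216, 875, 3234, 1410, 3555, 2890, NULL, NULL, 886, 3447, 1347

call_id=900: duration_s=2948 vs 592: differ → 2948
call_id=901: duration_s=1216 vs 592: differ → 1216
call_id=902: duration_s=875 vs 592: differ → 875
call_id=903: duration_s=3234 vs 592: differ → 3234
call_id=904: duration_s=1410 vs 592: differ → 1410
call_id=905: duration_s=3555 vs 592: differ → 3555
call_id=906: duration_s=2890 vs 592: differ → 2890
call_id=907: duration_s=592 vs 592: equal → NULL
call_id=908: duration_s=592 vs 592: equal → NULL
call_id=909: duration_s=886 vs 592: differ → 886
call_id=910: duration_s=3447 vs 592: differ → 3447
call_id=911: duration_s=1347 vs 592: differ → 1347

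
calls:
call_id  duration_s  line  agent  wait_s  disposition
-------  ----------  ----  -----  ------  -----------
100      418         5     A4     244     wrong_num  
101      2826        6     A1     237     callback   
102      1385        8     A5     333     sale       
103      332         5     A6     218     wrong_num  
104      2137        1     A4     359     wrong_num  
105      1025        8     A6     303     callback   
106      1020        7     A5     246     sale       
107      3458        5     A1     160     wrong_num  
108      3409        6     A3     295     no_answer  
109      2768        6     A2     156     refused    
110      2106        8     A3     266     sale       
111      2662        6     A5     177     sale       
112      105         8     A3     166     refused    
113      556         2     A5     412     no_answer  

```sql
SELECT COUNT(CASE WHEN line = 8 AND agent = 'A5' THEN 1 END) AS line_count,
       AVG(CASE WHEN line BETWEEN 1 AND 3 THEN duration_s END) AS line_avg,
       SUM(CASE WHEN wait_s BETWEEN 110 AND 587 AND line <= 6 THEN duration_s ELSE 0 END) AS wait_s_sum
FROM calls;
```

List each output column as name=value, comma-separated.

[line_count: line = 8 AND agent = 'A5']
call_id=100: ✗
call_id=101: ✗
call_id=102: ✓ → 1
call_id=103: ✗
call_id=104: ✗
call_id=105: ✗
call_id=106: ✗
call_id=107: ✗
call_id=108: ✗
call_id=109: ✗
call_id=110: ✗
call_id=111: ✗
call_id=112: ✗
call_id=113: ✗
line_count = COUNT(1) = 1
—
[line_avg: line BETWEEN 1 AND 3]
call_id=100: ✗
call_id=101: ✗
call_id=102: ✗
call_id=103: ✗
call_id=104: ✓ → 2137
call_id=105: ✗
call_id=106: ✗
call_id=107: ✗
call_id=108: ✗
call_id=109: ✗
call_id=110: ✗
call_id=111: ✗
call_id=112: ✗
call_id=113: ✓ → 556
line_avg = (2137 + 556) / 2 = 1346.5
—
[wait_s_sum: wait_s BETWEEN 110 AND 587 AND line <= 6]
call_id=100: ✓ → 418
call_id=101: ✓ → 2826
call_id=102: ✗
call_id=103: ✓ → 332
call_id=104: ✓ → 2137
call_id=105: ✗
call_id=106: ✗
call_id=107: ✓ → 3458
call_id=108: ✓ → 3409
call_id=109: ✓ → 2768
call_id=110: ✗
call_id=111: ✓ → 2662
call_id=112: ✗
call_id=113: ✓ → 556
wait_s_sum = 418 + 2826 + 332 + 2137 + 3458 + 3409 + 2768 + 2662 + 556 = 18566

line_count=1, line_avg=1346.5, wait_s_sum=18566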